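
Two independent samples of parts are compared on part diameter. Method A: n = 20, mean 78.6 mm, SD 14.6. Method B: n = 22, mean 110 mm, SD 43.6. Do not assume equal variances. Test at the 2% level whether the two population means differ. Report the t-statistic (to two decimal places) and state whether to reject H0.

Let group 1 = method A, group 2 = method B. H0: μ_1 = μ_2; H1: μ_1 ≠ μ_2 (Welch's two-sample t-test, two-sided).
t = (x̄_1 − x̄_2)/√(s_1²/n_1 + s_2²/n_2) = (78.6 − 110)/√(14.6²/20 + 43.6²/22) = -3.19
Welch–Satterthwaite df ≈ 26.06
Two-sided p-value ≈ 0.0037
Since p ≈ 0.0037 < α = 0.02, reject H0; the evidence is statistically significant.

t = -3.19; reject H0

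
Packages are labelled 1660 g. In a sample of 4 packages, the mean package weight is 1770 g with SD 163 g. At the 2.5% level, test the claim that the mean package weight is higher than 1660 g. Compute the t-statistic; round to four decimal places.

1.3497

H0: μ = 1660; H1: μ > 1660 (one-sample t-test, right-tailed).
t = (x̄ − μ₀)/(s/√n) = (1770 − 1660)/(163/√4) = 1.3497
df = n − 1 = 3
p-value = P(T ≥ 1.3497) ≈ 0.1350
Since p ≈ 0.1350 > α = 0.025, fail to reject H0; the data do not provide sufficient evidence against H0.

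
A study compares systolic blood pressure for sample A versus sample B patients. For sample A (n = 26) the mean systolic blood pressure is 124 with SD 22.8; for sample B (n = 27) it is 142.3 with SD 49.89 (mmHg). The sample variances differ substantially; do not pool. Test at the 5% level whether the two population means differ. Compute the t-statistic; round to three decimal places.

Let group 1 = sample A, group 2 = sample B. H0: μ_1 = μ_2; H1: μ_1 ≠ μ_2 (Welch's two-sample t-test, two-sided).
t = (x̄_1 − x̄_2)/√(s_1²/n_1 + s_2²/n_2) = (124 − 142.3)/√(22.8²/26 + 49.89²/27) = -1.728
Welch–Satterthwaite df ≈ 36.71
Two-sided p-value ≈ 0.0924
Since p ≈ 0.0924 > α = 0.05, fail to reject H0; the data do not provide sufficient evidence against H0.

-1.728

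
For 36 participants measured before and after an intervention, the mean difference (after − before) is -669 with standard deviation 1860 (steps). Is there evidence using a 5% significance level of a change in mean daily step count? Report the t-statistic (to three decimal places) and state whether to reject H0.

H0: μ_d = 0; H1: μ_d ≠ 0 (paired t-test on the differences, two-sided).
t = d̄/(s_d/√n) = -669/(1860/√36) = -2.158
df = n − 1 = 35
Two-sided p-value ≈ 0.038
Since p ≈ 0.038 < α = 0.05, reject H0; the data support H1.

t = -2.158; reject H0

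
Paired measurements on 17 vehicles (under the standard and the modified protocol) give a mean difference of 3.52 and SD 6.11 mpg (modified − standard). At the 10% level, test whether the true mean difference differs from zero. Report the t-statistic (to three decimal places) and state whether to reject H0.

H0: μ_d = 0; H1: μ_d ≠ 0 (paired t-test on the differences, two-sided).
t = d̄/(s_d/√n) = 3.52/(6.11/√17) = 2.375
df = n − 1 = 16
Two-sided p-value ≈ 0.030
Since p ≈ 0.030 < α = 0.1, reject H0; the data support H1.

t = 2.375; reject H0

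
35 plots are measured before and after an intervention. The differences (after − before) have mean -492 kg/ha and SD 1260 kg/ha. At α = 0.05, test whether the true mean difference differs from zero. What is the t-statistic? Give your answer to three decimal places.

H0: μ_d = 0; H1: μ_d ≠ 0 (paired t-test on the differences, two-sided).
t = d̄/(s_d/√n) = -492/(1260/√35) = -2.310
df = n − 1 = 34
Two-sided p-value ≈ 0.0271
Since p ≈ 0.0271 < α = 0.05, reject H0; the evidence is statistically significant.

-2.310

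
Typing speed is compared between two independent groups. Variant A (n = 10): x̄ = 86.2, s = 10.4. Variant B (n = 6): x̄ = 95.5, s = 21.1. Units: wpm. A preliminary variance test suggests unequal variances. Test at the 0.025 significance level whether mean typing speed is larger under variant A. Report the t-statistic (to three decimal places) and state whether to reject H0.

t = -1.009; fail to reject H0

Let group 1 = variant A, group 2 = variant B. H0: μ_1 = μ_2; H1: μ_1 > μ_2 (Welch's two-sample t-test, right-tailed).
t = (x̄_1 − x̄_2)/√(s_1²/n_1 + s_2²/n_2) = (86.2 − 95.5)/√(10.4²/10 + 21.1²/6) = -1.009
Welch–Satterthwaite df ≈ 6.49
p-value = P(T ≥ -1.009) ≈ 0.825
Since p ≈ 0.825 > α = 0.025, fail to reject H0; the evidence is not statistically significant.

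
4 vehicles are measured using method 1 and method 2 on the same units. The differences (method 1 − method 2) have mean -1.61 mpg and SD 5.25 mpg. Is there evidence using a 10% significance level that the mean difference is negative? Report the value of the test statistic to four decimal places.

H0: μ_d = 0; H1: μ_d < 0 (paired t-test on the differences, left-tailed).
t = d̄/(s_d/√n) = -1.61/(5.25/√4) = -0.6133
df = n − 1 = 3
p-value = P(T ≤ -0.6133) ≈ 0.292
Since p ≈ 0.292 > α = 0.1, fail to reject H0; the evidence is not statistically significant.

-0.6133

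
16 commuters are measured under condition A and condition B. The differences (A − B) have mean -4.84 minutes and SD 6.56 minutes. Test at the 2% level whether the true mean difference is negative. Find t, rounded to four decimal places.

H0: μ_d = 0; H1: μ_d < 0 (paired t-test on the differences, left-tailed).
t = d̄/(s_d/√n) = -4.84/(6.56/√16) = -2.9512
df = n − 1 = 15
p-value = P(T ≤ -2.9512) ≈ 0.005
Since p ≈ 0.005 < α = 0.02, reject H0; the evidence is statistically significant.

-2.9512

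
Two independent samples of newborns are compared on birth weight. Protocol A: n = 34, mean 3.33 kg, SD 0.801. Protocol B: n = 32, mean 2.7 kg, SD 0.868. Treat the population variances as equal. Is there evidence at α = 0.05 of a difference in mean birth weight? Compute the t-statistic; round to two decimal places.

3.07

Let group 1 = protocol A, group 2 = protocol B. H0: μ_1 = μ_2; H1: μ_1 ≠ μ_2 (two-sample pooled-variance t-test, two-sided).
s_p² = [(34−1)·0.801² + (32−1)·0.868²]/(34+32−2) = 0.695765
t = (3.33 − 2.7)/√[0.695765·(1/34 + 1/32)] = 3.07
df = n₁ + n₂ − 2 = 64
Two-sided p-value ≈ 0.003
Since p ≈ 0.003 < α = 0.05, reject H0; the evidence is statistically significant.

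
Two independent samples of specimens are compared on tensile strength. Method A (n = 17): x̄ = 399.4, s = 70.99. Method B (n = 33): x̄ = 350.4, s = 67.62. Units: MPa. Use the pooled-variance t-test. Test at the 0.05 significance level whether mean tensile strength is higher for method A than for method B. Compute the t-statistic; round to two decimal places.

Let group 1 = method A, group 2 = method B. H0: μ_1 = μ_2; H1: μ_1 > μ_2 (two-sample pooled-variance t-test, right-tailed).
s_p² = [(17−1)·70.99² + (33−1)·67.62²]/(17+33−2) = 4728.17
t = (399.4 − 350.4)/√[4728.17·(1/17 + 1/33)] = 2.39
df = n₁ + n₂ − 2 = 48
p-value = P(T ≥ 2.39) ≈ 0.010
Since p ≈ 0.010 < α = 0.05, reject H0; the data support H1.

2.39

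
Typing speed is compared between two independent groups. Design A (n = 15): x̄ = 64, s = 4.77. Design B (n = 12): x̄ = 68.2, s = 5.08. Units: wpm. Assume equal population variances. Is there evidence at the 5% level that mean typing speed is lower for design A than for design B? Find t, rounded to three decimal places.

Let group 1 = design A, group 2 = design B. H0: μ_1 = μ_2; H1: μ_1 < μ_2 (two-sample pooled-variance t-test, left-tailed).
s_p² = [(15−1)·4.77² + (12−1)·5.08²]/(15+12−2) = 24.0964
t = (64 − 68.2)/√[24.0964·(1/15 + 1/12)] = -2.209
df = n₁ + n₂ − 2 = 25
p-value = P(T ≤ -2.209) ≈ 0.018
Since p ≈ 0.018 < α = 0.05, reject H0; the evidence is statistically significant.

-2.209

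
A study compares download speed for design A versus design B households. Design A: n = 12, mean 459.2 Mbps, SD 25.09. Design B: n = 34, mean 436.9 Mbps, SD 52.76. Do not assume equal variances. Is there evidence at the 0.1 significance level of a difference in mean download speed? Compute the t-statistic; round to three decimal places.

1.924

Let group 1 = design A, group 2 = design B. H0: μ_1 = μ_2; H1: μ_1 ≠ μ_2 (Welch's two-sample t-test, two-sided).
t = (x̄_1 − x̄_2)/√(s_1²/n_1 + s_2²/n_2) = (459.2 − 436.9)/√(25.09²/12 + 52.76²/34) = 1.924
Welch–Satterthwaite df ≈ 39.81
Two-sided p-value ≈ 0.0615
Since p ≈ 0.0615 < α = 0.1, reject H0; the evidence is statistically significant.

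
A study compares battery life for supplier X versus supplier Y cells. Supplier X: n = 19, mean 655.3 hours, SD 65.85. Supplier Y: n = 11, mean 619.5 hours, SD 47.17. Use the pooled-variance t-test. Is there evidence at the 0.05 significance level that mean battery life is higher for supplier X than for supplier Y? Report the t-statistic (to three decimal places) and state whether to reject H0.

t = 1.579; fail to reject H0

Let group 1 = supplier X, group 2 = supplier Y. H0: μ_1 = μ_2; H1: μ_1 > μ_2 (two-sample pooled-variance t-test, right-tailed).
s_p² = [(19−1)·65.85² + (11−1)·47.17²]/(19+11−2) = 3582.22
t = (655.3 − 619.5)/√[3582.22·(1/19 + 1/11)] = 1.579
df = n₁ + n₂ − 2 = 28
p-value = P(T ≥ 1.579) ≈ 0.063
Since p ≈ 0.063 > α = 0.05, fail to reject H0; the data do not provide sufficient evidence against H0.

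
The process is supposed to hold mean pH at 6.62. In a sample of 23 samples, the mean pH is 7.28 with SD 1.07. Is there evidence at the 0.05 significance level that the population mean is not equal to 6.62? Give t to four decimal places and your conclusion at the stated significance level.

H0: μ = 6.62; H1: μ ≠ 6.62 (one-sample t-test, two-sided).
t = (x̄ − μ₀)/(s/√n) = (7.28 − 6.62)/(1.07/√23) = 2.9582
df = n − 1 = 22
Two-sided p-value ≈ 0.007
Since p ≈ 0.007 < α = 0.05, reject H0; the data support H1.

t = 2.9582; reject H0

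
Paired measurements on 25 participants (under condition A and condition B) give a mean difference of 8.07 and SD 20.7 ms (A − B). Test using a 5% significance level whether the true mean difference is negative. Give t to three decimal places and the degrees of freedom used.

t = 1.949, df = 24

H0: μ_d = 0; H1: μ_d < 0 (paired t-test on the differences, left-tailed).
t = d̄/(s_d/√n) = 8.07/(20.7/√25) = 1.949
df = n − 1 = 24
p-value = P(T ≤ 1.949) ≈ 0.968
Since p ≈ 0.968 > α = 0.05, fail to reject H0; the evidence is not statistically significant.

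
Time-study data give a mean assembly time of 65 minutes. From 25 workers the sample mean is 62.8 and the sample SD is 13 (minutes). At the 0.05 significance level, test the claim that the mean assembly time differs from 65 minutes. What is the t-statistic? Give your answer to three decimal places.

H0: μ = 65; H1: μ ≠ 65 (one-sample t-test, two-sided).
t = (x̄ − μ₀)/(s/√n) = (62.8 − 65)/(13/√25) = -0.846
df = n − 1 = 24
Two-sided p-value ≈ 0.4058
Since p ≈ 0.4058 > α = 0.05, fail to reject H0; the evidence is not statistically significant.

-0.846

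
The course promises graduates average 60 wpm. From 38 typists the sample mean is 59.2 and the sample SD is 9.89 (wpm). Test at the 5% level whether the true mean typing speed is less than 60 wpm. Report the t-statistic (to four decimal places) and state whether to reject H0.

t = -0.4986; fail to reject H0

H0: μ = 60; H1: μ < 60 (one-sample t-test, left-tailed).
t = (x̄ − μ₀)/(s/√n) = (59.2 − 60)/(9.89/√38) = -0.4986
df = n − 1 = 37
p-value = P(T ≤ -0.4986) ≈ 0.3105
Since p ≈ 0.3105 > α = 0.05, fail to reject H0; the evidence is not statistically significant.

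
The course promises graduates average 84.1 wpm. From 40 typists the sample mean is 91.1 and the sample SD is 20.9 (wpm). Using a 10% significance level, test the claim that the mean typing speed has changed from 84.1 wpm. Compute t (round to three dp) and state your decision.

t = 2.118; reject H0

H0: μ = 84.1; H1: μ ≠ 84.1 (one-sample t-test, two-sided).
t = (x̄ − μ₀)/(s/√n) = (91.1 − 84.1)/(20.9/√40) = 2.118
df = n − 1 = 39
Two-sided p-value ≈ 0.041
Since p ≈ 0.041 < α = 0.1, reject H0; the evidence is statistically significant.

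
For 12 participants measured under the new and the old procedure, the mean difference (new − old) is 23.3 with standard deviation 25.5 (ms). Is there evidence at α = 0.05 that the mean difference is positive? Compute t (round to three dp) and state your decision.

H0: μ_d = 0; H1: μ_d > 0 (paired t-test on the differences, right-tailed).
t = d̄/(s_d/√n) = 23.3/(25.5/√12) = 3.165
df = n − 1 = 11
p-value = P(T ≥ 3.165) ≈ 0.004
Since p ≈ 0.004 < α = 0.05, reject H0; the evidence is statistically significant.

t = 3.165; reject H0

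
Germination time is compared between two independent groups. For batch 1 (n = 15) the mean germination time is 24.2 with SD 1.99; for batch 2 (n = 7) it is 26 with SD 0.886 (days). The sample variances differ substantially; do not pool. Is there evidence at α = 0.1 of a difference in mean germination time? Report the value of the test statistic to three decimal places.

Let group 1 = batch 1, group 2 = batch 2. H0: μ_1 = μ_2; H1: μ_1 ≠ μ_2 (Welch's two-sample t-test, two-sided).
t = (x̄_1 − x̄_2)/√(s_1²/n_1 + s_2²/n_2) = (24.2 − 26)/√(1.99²/15 + 0.886²/7) = -2.935
Welch–Satterthwaite df ≈ 20.00
Two-sided p-value ≈ 0.0082
Since p ≈ 0.0082 < α = 0.1, reject H0; the data support H1.

-2.935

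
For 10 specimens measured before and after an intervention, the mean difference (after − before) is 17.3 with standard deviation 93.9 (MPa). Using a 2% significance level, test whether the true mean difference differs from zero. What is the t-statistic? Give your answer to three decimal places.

H0: μ_d = 0; H1: μ_d ≠ 0 (paired t-test on the differences, two-sided).
t = d̄/(s_d/√n) = 17.3/(93.9/√10) = 0.583
df = n − 1 = 9
Two-sided p-value ≈ 0.5745
Since p ≈ 0.5745 > α = 0.02, fail to reject H0; the evidence is not statistically significant.

0.583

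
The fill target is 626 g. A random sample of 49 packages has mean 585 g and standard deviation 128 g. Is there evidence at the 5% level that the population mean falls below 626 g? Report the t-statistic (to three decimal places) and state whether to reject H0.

t = -2.242; reject H0

H0: μ = 626; H1: μ < 626 (one-sample t-test, left-tailed).
t = (x̄ − μ₀)/(s/√n) = (585 − 626)/(128/√49) = -2.242
df = n − 1 = 48
p-value = P(T ≤ -2.242) ≈ 0.0148
Since p ≈ 0.0148 < α = 0.05, reject H0; the data support H1.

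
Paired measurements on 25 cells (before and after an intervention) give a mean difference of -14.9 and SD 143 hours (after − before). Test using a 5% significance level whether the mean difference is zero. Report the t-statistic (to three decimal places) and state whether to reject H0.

t = -0.521; fail to reject H0

H0: μ_d = 0; H1: μ_d ≠ 0 (paired t-test on the differences, two-sided).
t = d̄/(s_d/√n) = -14.9/(143/√25) = -0.521
df = n − 1 = 24
Two-sided p-value ≈ 0.607
Since p ≈ 0.607 > α = 0.05, fail to reject H0; the data do not provide sufficient evidence against H0.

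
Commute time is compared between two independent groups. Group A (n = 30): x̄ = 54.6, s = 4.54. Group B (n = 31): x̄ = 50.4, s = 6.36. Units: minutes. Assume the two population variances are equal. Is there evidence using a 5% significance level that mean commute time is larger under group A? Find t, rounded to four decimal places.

2.9598

Let group 1 = group A, group 2 = group B. H0: μ_1 = μ_2; H1: μ_1 > μ_2 (two-sample pooled-variance t-test, right-tailed).
s_p² = [(30−1)·4.54² + (31−1)·6.36²]/(30+31−2) = 30.6987
t = (54.6 − 50.4)/√[30.6987·(1/30 + 1/31)] = 2.9598
df = n₁ + n₂ − 2 = 59
p-value = P(T ≥ 2.9598) ≈ 0.002
Since p ≈ 0.002 < α = 0.05, reject H0; the evidence is statistically significant.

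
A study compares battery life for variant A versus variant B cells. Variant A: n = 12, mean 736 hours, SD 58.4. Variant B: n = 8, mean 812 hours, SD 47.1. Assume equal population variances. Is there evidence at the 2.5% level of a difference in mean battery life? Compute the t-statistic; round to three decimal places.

-3.067

Let group 1 = variant A, group 2 = variant B. H0: μ_1 = μ_2; H1: μ_1 ≠ μ_2 (two-sample pooled-variance t-test, two-sided).
s_p² = [(12−1)·58.4² + (8−1)·47.1²]/(12+8−2) = 2946.95
t = (736 − 812)/√[2946.95·(1/12 + 1/8)] = -3.067
df = n₁ + n₂ − 2 = 18
Two-sided p-value ≈ 0.007
Since p ≈ 0.007 < α = 0.025, reject H0; the data support H1.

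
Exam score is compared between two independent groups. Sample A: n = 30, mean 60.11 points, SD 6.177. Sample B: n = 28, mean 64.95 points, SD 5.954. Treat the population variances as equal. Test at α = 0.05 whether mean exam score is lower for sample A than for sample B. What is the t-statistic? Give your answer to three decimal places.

Let group 1 = sample A, group 2 = sample B. H0: μ_1 = μ_2; H1: μ_1 < μ_2 (two-sample pooled-variance t-test, left-tailed).
s_p² = [(30−1)·6.177² + (28−1)·5.954²]/(30+28−2) = 36.851
t = (60.11 − 64.95)/√[36.851·(1/30 + 1/28)] = -3.034
df = n₁ + n₂ − 2 = 56
p-value = P(T ≤ -3.034) ≈ 0.0018
Since p ≈ 0.0018 < α = 0.05, reject H0; the evidence is statistically significant.

-3.034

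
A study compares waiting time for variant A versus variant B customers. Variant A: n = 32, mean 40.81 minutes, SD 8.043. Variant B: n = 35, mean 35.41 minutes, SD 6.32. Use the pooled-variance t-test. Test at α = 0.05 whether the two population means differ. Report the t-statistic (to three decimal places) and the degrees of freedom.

t = 3.069, df = 65

Let group 1 = variant A, group 2 = variant B. H0: μ_1 = μ_2; H1: μ_1 ≠ μ_2 (two-sample pooled-variance t-test, two-sided).
s_p² = [(32−1)·8.043² + (35−1)·6.32²]/(32+35−2) = 51.745
t = (40.81 − 35.41)/√[51.745·(1/32 + 1/35)] = 3.069
df = n₁ + n₂ − 2 = 65
Two-sided p-value ≈ 0.003
Since p ≈ 0.003 < α = 0.05, reject H0; the data support H1.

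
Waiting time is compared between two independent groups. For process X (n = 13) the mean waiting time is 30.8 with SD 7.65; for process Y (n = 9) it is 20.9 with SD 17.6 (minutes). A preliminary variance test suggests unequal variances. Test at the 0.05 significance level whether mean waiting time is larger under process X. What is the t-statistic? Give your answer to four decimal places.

1.5869

Let group 1 = process X, group 2 = process Y. H0: μ_1 = μ_2; H1: μ_1 > μ_2 (Welch's two-sample t-test, right-tailed).
t = (x̄_1 − x̄_2)/√(s_1²/n_1 + s_2²/n_2) = (30.8 − 20.9)/√(7.65²/13 + 17.6²/9) = 1.5869
Welch–Satterthwaite df ≈ 10.11
p-value = P(T ≥ 1.5869) ≈ 0.072
Since p ≈ 0.072 > α = 0.05, fail to reject H0; the data do not provide sufficient evidence against H0.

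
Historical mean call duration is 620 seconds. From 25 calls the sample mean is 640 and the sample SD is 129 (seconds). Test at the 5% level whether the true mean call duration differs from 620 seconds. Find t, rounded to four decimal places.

0.7752

H0: μ = 620; H1: μ ≠ 620 (one-sample t-test, two-sided).
t = (x̄ − μ₀)/(s/√n) = (640 − 620)/(129/√25) = 0.7752
df = n − 1 = 24
Two-sided p-value ≈ 0.4458
Since p ≈ 0.4458 > α = 0.05, fail to reject H0; the data do not provide sufficient evidence against H0.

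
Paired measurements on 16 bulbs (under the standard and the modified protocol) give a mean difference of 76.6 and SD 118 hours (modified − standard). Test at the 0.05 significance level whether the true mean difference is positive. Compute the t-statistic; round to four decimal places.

2.5966

H0: μ_d = 0; H1: μ_d > 0 (paired t-test on the differences, right-tailed).
t = d̄/(s_d/√n) = 76.6/(118/√16) = 2.5966
df = n − 1 = 15
p-value = P(T ≥ 2.5966) ≈ 0.010
Since p ≈ 0.010 < α = 0.05, reject H0; the evidence is statistically significant.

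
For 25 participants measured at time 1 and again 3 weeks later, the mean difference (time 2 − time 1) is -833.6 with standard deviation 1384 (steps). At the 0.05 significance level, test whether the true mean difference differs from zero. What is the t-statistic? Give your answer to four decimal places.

-3.0116

H0: μ_d = 0; H1: μ_d ≠ 0 (paired t-test on the differences, two-sided).
t = d̄/(s_d/√n) = -833.6/(1384/√25) = -3.0116
df = n − 1 = 24
Two-sided p-value ≈ 0.006
Since p ≈ 0.006 < α = 0.05, reject H0; the evidence is statistically significant.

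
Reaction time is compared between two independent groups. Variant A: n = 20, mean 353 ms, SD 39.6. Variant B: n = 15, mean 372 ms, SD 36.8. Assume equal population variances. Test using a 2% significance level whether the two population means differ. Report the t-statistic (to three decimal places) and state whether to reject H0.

t = -1.447; fail to reject H0

Let group 1 = variant A, group 2 = variant B. H0: μ_1 = μ_2; H1: μ_1 ≠ μ_2 (two-sample pooled-variance t-test, two-sided).
s_p² = [(20−1)·39.6² + (15−1)·36.8²]/(20+15−2) = 1477.41
t = (353 − 372)/√[1477.41·(1/20 + 1/15)] = -1.447
df = n₁ + n₂ − 2 = 33
Two-sided p-value ≈ 0.157
Since p ≈ 0.157 > α = 0.02, fail to reject H0; the data do not provide sufficient evidence against H0.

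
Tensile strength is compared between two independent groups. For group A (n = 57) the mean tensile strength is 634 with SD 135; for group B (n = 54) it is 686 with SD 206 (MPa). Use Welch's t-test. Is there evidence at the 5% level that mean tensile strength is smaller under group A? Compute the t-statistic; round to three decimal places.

-1.564

Let group 1 = group A, group 2 = group B. H0: μ_1 = μ_2; H1: μ_1 < μ_2 (Welch's two-sample t-test, left-tailed).
t = (x̄_1 − x̄_2)/√(s_1²/n_1 + s_2²/n_2) = (634 − 686)/√(135²/57 + 206²/54) = -1.564
Welch–Satterthwaite df ≈ 90.69
p-value = P(T ≤ -1.564) ≈ 0.0607
Since p ≈ 0.0607 > α = 0.05, fail to reject H0; the evidence is not statistically significant.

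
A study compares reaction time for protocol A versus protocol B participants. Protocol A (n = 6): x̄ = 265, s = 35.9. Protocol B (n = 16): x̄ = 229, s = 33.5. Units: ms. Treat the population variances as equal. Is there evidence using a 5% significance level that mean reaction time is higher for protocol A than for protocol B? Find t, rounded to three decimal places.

2.204

Let group 1 = protocol A, group 2 = protocol B. H0: μ_1 = μ_2; H1: μ_1 > μ_2 (two-sample pooled-variance t-test, right-tailed).
s_p² = [(6−1)·35.9² + (16−1)·33.5²]/(6+16−2) = 1163.89
t = (265 − 229)/√[1163.89·(1/6 + 1/16)] = 2.204
df = n₁ + n₂ − 2 = 20
p-value = P(T ≥ 2.204) ≈ 0.020
Since p ≈ 0.020 < α = 0.05, reject H0; the evidence is statistically significant.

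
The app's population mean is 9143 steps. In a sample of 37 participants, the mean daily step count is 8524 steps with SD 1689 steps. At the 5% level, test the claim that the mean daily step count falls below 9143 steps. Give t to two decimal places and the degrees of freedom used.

t = -2.23, df = 36

H0: μ = 9143; H1: μ < 9143 (one-sample t-test, left-tailed).
t = (x̄ − μ₀)/(s/√n) = (8524 − 9143)/(1689/√37) = -2.23
df = n − 1 = 36
p-value = P(T ≤ -2.23) ≈ 0.016
Since p ≈ 0.016 < α = 0.05, reject H0; the evidence is statistically significant.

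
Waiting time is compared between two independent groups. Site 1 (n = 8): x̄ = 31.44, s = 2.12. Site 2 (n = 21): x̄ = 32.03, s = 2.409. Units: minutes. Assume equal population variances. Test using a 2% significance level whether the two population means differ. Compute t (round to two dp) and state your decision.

t = -0.61; fail to reject H0

Let group 1 = site 1, group 2 = site 2. H0: μ_1 = μ_2; H1: μ_1 ≠ μ_2 (two-sample pooled-variance t-test, two-sided).
s_p² = [(8−1)·2.12² + (21−1)·2.409²]/(8+21−2) = 5.46394
t = (31.44 − 32.03)/√[5.46394·(1/8 + 1/21)] = -0.61
df = n₁ + n₂ − 2 = 27
Two-sided p-value ≈ 0.5486
Since p ≈ 0.5486 > α = 0.02, fail to reject H0; the data do not provide sufficient evidence against H0.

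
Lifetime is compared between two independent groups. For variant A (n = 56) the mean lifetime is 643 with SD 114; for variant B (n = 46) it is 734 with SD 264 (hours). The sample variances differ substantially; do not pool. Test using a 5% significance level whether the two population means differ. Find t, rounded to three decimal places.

-2.177

Let group 1 = variant A, group 2 = variant B. H0: μ_1 = μ_2; H1: μ_1 ≠ μ_2 (Welch's two-sample t-test, two-sided).
t = (x̄_1 − x̄_2)/√(s_1²/n_1 + s_2²/n_2) = (643 − 734)/√(114²/56 + 264²/46) = -2.177
Welch–Satterthwaite df ≈ 58.71
Two-sided p-value ≈ 0.034
Since p ≈ 0.034 < α = 0.05, reject H0; the data support H1.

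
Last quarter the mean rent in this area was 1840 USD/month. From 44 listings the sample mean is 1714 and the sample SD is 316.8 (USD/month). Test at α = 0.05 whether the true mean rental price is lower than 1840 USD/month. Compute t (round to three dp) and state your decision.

H0: μ = 1840; H1: μ < 1840 (one-sample t-test, left-tailed).
t = (x̄ − μ₀)/(s/√n) = (1714 − 1840)/(316.8/√44) = -2.638
df = n − 1 = 43
p-value = P(T ≤ -2.638) ≈ 0.0058
Since p ≈ 0.0058 < α = 0.05, reject H0; the data support H1.

t = -2.638; reject H0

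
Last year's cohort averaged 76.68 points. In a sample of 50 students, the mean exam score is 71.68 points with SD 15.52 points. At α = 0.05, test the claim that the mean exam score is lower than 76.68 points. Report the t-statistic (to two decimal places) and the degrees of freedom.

t = -2.28, df = 49

H0: μ = 76.68; H1: μ < 76.68 (one-sample t-test, left-tailed).
t = (x̄ − μ₀)/(s/√n) = (71.68 − 76.68)/(15.52/√50) = -2.28
df = n − 1 = 49
p-value = P(T ≤ -2.28) ≈ 0.014
Since p ≈ 0.014 < α = 0.05, reject H0; the evidence is statistically significant.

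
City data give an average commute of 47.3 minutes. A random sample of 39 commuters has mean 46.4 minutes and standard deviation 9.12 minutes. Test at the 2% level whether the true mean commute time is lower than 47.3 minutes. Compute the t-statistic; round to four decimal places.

-0.6163

H0: μ = 47.3; H1: μ < 47.3 (one-sample t-test, left-tailed).
t = (x̄ − μ₀)/(s/√n) = (46.4 − 47.3)/(9.12/√39) = -0.6163
df = n − 1 = 38
p-value = P(T ≤ -0.6163) ≈ 0.271
Since p ≈ 0.271 > α = 0.02, fail to reject H0; the data do not provide sufficient evidence against H0.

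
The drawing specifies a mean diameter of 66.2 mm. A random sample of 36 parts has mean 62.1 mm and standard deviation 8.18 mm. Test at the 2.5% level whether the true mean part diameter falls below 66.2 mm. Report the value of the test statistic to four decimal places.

H0: μ = 66.2; H1: μ < 66.2 (one-sample t-test, left-tailed).
t = (x̄ − μ₀)/(s/√n) = (62.1 − 66.2)/(8.18/√36) = -3.0073
df = n − 1 = 35
p-value = P(T ≤ -3.0073) ≈ 0.0024
Since p ≈ 0.0024 < α = 0.025, reject H0; the evidence is statistically significant.

-3.0073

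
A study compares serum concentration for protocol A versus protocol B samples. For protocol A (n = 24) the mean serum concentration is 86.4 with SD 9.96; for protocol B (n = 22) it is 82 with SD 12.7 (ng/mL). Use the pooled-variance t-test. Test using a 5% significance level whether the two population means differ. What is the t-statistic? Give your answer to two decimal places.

1.31

Let group 1 = protocol A, group 2 = protocol B. H0: μ_1 = μ_2; H1: μ_1 ≠ μ_2 (two-sample pooled-variance t-test, two-sided).
s_p² = [(24−1)·9.96² + (22−1)·12.7²]/(24+22−2) = 128.835
t = (86.4 − 82)/√[128.835·(1/24 + 1/22)] = 1.31
df = n₁ + n₂ − 2 = 44
Two-sided p-value ≈ 0.1959
Since p ≈ 0.1959 > α = 0.05, fail to reject H0; the data do not provide sufficient evidence against H0.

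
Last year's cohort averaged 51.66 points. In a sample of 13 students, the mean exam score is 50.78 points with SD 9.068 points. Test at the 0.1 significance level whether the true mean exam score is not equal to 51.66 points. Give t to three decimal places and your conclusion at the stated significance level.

H0: μ = 51.66; H1: μ ≠ 51.66 (one-sample t-test, two-sided).
t = (x̄ − μ₀)/(s/√n) = (50.78 − 51.66)/(9.068/√13) = -0.350
df = n − 1 = 12
Two-sided p-value ≈ 0.7325
Since p ≈ 0.7325 > α = 0.1, fail to reject H0; the evidence is not statistically significant.

t = -0.350; fail to reject H0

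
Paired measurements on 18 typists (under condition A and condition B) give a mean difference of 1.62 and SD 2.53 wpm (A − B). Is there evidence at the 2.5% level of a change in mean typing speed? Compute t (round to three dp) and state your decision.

t = 2.717; reject H0

H0: μ_d = 0; H1: μ_d ≠ 0 (paired t-test on the differences, two-sided).
t = d̄/(s_d/√n) = 1.62/(2.53/√18) = 2.717
df = n − 1 = 17
Two-sided p-value ≈ 0.0147
Since p ≈ 0.0147 < α = 0.025, reject H0; the evidence is statistically significant.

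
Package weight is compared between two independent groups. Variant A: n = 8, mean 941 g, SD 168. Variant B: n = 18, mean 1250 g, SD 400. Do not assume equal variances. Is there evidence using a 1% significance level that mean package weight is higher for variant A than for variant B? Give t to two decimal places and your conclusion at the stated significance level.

Let group 1 = variant A, group 2 = variant B. H0: μ_1 = μ_2; H1: μ_1 > μ_2 (Welch's two-sample t-test, right-tailed).
t = (x̄_1 − x̄_2)/√(s_1²/n_1 + s_2²/n_2) = (941 − 1250)/√(168²/8 + 400²/18) = -2.77
Welch–Satterthwaite df ≈ 23.99
p-value = P(T ≥ -2.77) ≈ 0.995
Since p ≈ 0.995 > α = 0.01, fail to reject H0; the data do not provide sufficient evidence against H0.

t = -2.77; fail to reject H0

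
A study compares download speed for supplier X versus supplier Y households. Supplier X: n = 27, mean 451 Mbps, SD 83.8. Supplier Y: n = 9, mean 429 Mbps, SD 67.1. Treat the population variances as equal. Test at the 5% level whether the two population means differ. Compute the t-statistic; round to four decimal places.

0.7128

Let group 1 = supplier X, group 2 = supplier Y. H0: μ_1 = μ_2; H1: μ_1 ≠ μ_2 (two-sample pooled-variance t-test, two-sided).
s_p² = [(27−1)·83.8² + (9−1)·67.1²]/(27+9−2) = 6429.49
t = (451 − 429)/√[6429.49·(1/27 + 1/9)] = 0.7128
df = n₁ + n₂ − 2 = 34
Two-sided p-value ≈ 0.481
Since p ≈ 0.481 > α = 0.05, fail to reject H0; the data do not provide sufficient evidence against H0.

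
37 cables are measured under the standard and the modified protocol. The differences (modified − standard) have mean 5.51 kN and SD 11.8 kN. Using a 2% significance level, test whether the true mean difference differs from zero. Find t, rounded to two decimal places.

H0: μ_d = 0; H1: μ_d ≠ 0 (paired t-test on the differences, two-sided).
t = d̄/(s_d/√n) = 5.51/(11.8/√37) = 2.84
df = n − 1 = 36
Two-sided p-value ≈ 0.007
Since p ≈ 0.007 < α = 0.02, reject H0; the evidence is statistically significant.

2.84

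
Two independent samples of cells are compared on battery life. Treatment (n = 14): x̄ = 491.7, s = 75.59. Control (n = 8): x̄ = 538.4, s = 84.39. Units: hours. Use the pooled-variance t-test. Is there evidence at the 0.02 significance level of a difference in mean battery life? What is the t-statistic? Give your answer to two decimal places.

Let group 1 = treatment, group 2 = control. H0: μ_1 = μ_2; H1: μ_1 ≠ μ_2 (two-sample pooled-variance t-test, two-sided).
s_p² = [(14−1)·75.59² + (8−1)·84.39²]/(14+8−2) = 6206.59
t = (491.7 − 538.4)/√[6206.59·(1/14 + 1/8)] = -1.34
df = n₁ + n₂ − 2 = 20
Two-sided p-value ≈ 0.196
Since p ≈ 0.196 > α = 0.02, fail to reject H0; the data do not provide sufficient evidence against H0.

-1.34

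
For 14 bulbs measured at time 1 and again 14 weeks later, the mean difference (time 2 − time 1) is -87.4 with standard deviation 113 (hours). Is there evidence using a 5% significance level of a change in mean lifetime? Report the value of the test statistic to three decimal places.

-2.894

H0: μ_d = 0; H1: μ_d ≠ 0 (paired t-test on the differences, two-sided).
t = d̄/(s_d/√n) = -87.4/(113/√14) = -2.894
df = n − 1 = 13
Two-sided p-value ≈ 0.0126
Since p ≈ 0.0126 < α = 0.05, reject H0; the data support H1.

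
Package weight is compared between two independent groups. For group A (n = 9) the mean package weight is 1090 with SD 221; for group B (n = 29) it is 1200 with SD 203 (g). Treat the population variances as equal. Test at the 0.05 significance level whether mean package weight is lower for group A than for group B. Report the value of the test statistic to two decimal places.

Let group 1 = group A, group 2 = group B. H0: μ_1 = μ_2; H1: μ_1 < μ_2 (two-sample pooled-variance t-test, left-tailed).
s_p² = [(9−1)·221² + (29−1)·203²]/(9+29−2) = 42905
t = (1090 − 1200)/√[42905·(1/9 + 1/29)] = -1.39
df = n₁ + n₂ − 2 = 36
p-value = P(T ≤ -1.39) ≈ 0.0863
Since p ≈ 0.0863 > α = 0.05, fail to reject H0; the data do not provide sufficient evidence against H0.

-1.39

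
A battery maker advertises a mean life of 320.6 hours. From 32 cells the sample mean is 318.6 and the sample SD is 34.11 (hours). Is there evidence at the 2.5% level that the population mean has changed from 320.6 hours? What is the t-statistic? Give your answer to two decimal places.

-0.33

H0: μ = 320.6; H1: μ ≠ 320.6 (one-sample t-test, two-sided).
t = (x̄ − μ₀)/(s/√n) = (318.6 − 320.6)/(34.11/√32) = -0.33
df = n − 1 = 31
Two-sided p-value ≈ 0.7424
Since p ≈ 0.7424 > α = 0.025, fail to reject H0; the evidence is not statistically significant.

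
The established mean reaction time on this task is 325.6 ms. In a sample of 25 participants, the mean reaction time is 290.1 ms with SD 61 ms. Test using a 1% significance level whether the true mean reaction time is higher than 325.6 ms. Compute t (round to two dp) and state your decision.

H0: μ = 325.6; H1: μ > 325.6 (one-sample t-test, right-tailed).
t = (x̄ − μ₀)/(s/√n) = (290.1 − 325.6)/(61/√25) = -2.91
df = n − 1 = 24
p-value = P(T ≥ -2.91) ≈ 0.996
Since p ≈ 0.996 > α = 0.01, fail to reject H0; the evidence is not statistically significant.

t = -2.91; fail to reject H0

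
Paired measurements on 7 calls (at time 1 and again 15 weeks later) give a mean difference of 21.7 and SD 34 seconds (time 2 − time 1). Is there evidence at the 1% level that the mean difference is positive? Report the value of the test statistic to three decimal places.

H0: μ_d = 0; H1: μ_d > 0 (paired t-test on the differences, right-tailed).
t = d̄/(s_d/√n) = 21.7/(34/√7) = 1.689
df = n − 1 = 6
p-value = P(T ≥ 1.689) ≈ 0.0711
Since p ≈ 0.0711 > α = 0.01, fail to reject H0; the data do not provide sufficient evidence against H0.

1.689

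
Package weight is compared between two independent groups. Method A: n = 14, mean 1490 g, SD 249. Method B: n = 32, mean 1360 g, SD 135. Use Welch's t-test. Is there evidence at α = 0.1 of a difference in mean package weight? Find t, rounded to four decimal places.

1.8388

Let group 1 = method A, group 2 = method B. H0: μ_1 = μ_2; H1: μ_1 ≠ μ_2 (Welch's two-sample t-test, two-sided).
t = (x̄_1 − x̄_2)/√(s_1²/n_1 + s_2²/n_2) = (1490 − 1360)/√(249²/14 + 135²/32) = 1.8388
Welch–Satterthwaite df ≈ 16.44
Two-sided p-value ≈ 0.0841
Since p ≈ 0.0841 < α = 0.1, reject H0; the evidence is statistically significant.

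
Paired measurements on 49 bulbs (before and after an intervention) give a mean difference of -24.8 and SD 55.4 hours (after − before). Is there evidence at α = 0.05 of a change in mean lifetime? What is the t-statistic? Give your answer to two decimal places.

-3.13

H0: μ_d = 0; H1: μ_d ≠ 0 (paired t-test on the differences, two-sided).
t = d̄/(s_d/√n) = -24.8/(55.4/√49) = -3.13
df = n − 1 = 48
Two-sided p-value ≈ 0.0029
Since p ≈ 0.0029 < α = 0.05, reject H0; the evidence is statistically significant.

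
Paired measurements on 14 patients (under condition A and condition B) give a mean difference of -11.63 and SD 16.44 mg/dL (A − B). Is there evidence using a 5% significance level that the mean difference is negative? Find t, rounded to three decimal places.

-2.647

H0: μ_d = 0; H1: μ_d < 0 (paired t-test on the differences, left-tailed).
t = d̄/(s_d/√n) = -11.63/(16.44/√14) = -2.647
df = n − 1 = 13
p-value = P(T ≤ -2.647) ≈ 0.010
Since p ≈ 0.010 < α = 0.05, reject H0; the evidence is statistically significant.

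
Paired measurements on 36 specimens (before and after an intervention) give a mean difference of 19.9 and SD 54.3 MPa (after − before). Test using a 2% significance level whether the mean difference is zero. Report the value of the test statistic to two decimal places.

H0: μ_d = 0; H1: μ_d ≠ 0 (paired t-test on the differences, two-sided).
t = d̄/(s_d/√n) = 19.9/(54.3/√36) = 2.20
df = n − 1 = 35
Two-sided p-value ≈ 0.035
Since p ≈ 0.035 > α = 0.02, fail to reject H0; the evidence is not statistically significant.

2.20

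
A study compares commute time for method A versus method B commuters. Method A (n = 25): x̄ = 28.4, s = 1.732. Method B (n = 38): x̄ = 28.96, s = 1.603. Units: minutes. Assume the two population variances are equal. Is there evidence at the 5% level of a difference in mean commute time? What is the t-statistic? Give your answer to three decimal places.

-1.314

Let group 1 = method A, group 2 = method B. H0: μ_1 = μ_2; H1: μ_1 ≠ μ_2 (two-sample pooled-variance t-test, two-sided).
s_p² = [(25−1)·1.732² + (38−1)·1.603²]/(25+38−2) = 2.73887
t = (28.4 − 28.96)/√[2.73887·(1/25 + 1/38)] = -1.314
df = n₁ + n₂ − 2 = 61
Two-sided p-value ≈ 0.194
Since p ≈ 0.194 > α = 0.05, fail to reject H0; the evidence is not statistically significant.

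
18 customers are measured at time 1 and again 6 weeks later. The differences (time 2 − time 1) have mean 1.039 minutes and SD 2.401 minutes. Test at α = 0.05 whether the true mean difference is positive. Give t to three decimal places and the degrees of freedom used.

H0: μ_d = 0; H1: μ_d > 0 (paired t-test on the differences, right-tailed).
t = d̄/(s_d/√n) = 1.039/(2.401/√18) = 1.836
df = n − 1 = 17
p-value = P(T ≥ 1.836) ≈ 0.0420
Since p ≈ 0.0420 < α = 0.05, reject H0; the data support H1.

t = 1.836, df = 17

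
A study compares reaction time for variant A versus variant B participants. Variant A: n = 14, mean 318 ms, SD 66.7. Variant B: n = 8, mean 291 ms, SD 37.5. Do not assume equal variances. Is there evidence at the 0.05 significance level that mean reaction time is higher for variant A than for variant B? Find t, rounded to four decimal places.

Let group 1 = variant A, group 2 = variant B. H0: μ_1 = μ_2; H1: μ_1 > μ_2 (Welch's two-sample t-test, right-tailed).
t = (x̄_1 − x̄_2)/√(s_1²/n_1 + s_2²/n_2) = (318 − 291)/√(66.7²/14 + 37.5²/8) = 1.2153
Welch–Satterthwaite df ≈ 20.00
p-value = P(T ≥ 1.2153) ≈ 0.1192
Since p ≈ 0.1192 > α = 0.05, fail to reject H0; the data do not provide sufficient evidence against H0.

1.2153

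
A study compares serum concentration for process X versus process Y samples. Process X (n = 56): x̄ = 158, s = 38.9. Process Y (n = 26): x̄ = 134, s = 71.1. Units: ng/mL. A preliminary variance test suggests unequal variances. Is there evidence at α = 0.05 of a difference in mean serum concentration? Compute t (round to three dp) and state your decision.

t = 1.613; fail to reject H0

Let group 1 = process X, group 2 = process Y. H0: μ_1 = μ_2; H1: μ_1 ≠ μ_2 (Welch's two-sample t-test, two-sided).
t = (x̄_1 − x̄_2)/√(s_1²/n_1 + s_2²/n_2) = (158 − 134)/√(38.9²/56 + 71.1²/26) = 1.613
Welch–Satterthwaite df ≈ 32.15
Two-sided p-value ≈ 0.1166
Since p ≈ 0.1166 > α = 0.05, fail to reject H0; the data do not provide sufficient evidence against H0.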